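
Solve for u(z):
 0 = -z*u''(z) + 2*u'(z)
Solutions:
 u(z) = C1 + C2*z^3


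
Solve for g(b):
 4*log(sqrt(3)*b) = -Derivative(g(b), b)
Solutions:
 g(b) = C1 - 4*b*log(b) - b*log(9) + 4*b


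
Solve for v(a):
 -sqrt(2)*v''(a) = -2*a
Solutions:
 v(a) = C1 + C2*a + sqrt(2)*a^3/6


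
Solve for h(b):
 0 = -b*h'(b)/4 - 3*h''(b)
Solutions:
 h(b) = C1 + C2*erf(sqrt(6)*b/12)


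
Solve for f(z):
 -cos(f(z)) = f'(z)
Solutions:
 f(z) = pi - asin((C1 + exp(2*z))/(C1 - exp(2*z)))
 f(z) = asin((C1 + exp(2*z))/(C1 - exp(2*z)))


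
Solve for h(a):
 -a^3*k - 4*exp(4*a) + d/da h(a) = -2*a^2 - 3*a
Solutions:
 h(a) = C1 + a^4*k/4 - 2*a^3/3 - 3*a^2/2 + exp(4*a)


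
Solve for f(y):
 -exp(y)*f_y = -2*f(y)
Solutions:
 f(y) = C1*exp(-2*exp(-y))


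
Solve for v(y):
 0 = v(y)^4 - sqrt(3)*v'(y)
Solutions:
 v(y) = (-1/(C1 + sqrt(3)*y))^(1/3)
 v(y) = (-1/(C1 + sqrt(3)*y))^(1/3)*(-1 - sqrt(3)*I)/2
 v(y) = (-1/(C1 + sqrt(3)*y))^(1/3)*(-1 + sqrt(3)*I)/2


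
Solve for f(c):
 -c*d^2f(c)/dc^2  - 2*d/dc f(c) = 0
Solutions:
 f(c) = C1 + C2/c


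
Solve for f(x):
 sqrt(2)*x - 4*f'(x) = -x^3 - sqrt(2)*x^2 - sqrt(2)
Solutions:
 f(x) = C1 + x^4/16 + sqrt(2)*x^3/12 + sqrt(2)*x^2/8 + sqrt(2)*x/4


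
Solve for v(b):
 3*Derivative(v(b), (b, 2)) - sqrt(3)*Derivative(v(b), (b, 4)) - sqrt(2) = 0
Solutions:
 v(b) = C1 + C2*b + C3*exp(-3^(1/4)*b) + C4*exp(3^(1/4)*b) + sqrt(2)*b^2/6


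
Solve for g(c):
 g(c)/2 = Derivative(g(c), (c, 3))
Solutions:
 g(c) = C3*exp(2^(2/3)*c/2) + (C1*sin(2^(2/3)*sqrt(3)*c/4) + C2*cos(2^(2/3)*sqrt(3)*c/4))*exp(-2^(2/3)*c/4)


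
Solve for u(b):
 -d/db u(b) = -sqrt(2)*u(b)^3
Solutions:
 u(b) = -sqrt(2)*sqrt(-1/(C1 + sqrt(2)*b))/2
 u(b) = sqrt(2)*sqrt(-1/(C1 + sqrt(2)*b))/2


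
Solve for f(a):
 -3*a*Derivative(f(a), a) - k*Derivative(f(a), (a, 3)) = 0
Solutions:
 f(a) = C1 + Integral(C2*airyai(3^(1/3)*a*(-1/k)^(1/3)) + C3*airybi(3^(1/3)*a*(-1/k)^(1/3)), a)


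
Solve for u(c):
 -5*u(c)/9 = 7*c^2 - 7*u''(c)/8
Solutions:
 u(c) = C1*exp(-2*sqrt(70)*c/21) + C2*exp(2*sqrt(70)*c/21) - 63*c^2/5 - 3969/100


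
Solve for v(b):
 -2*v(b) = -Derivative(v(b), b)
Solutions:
 v(b) = C1*exp(2*b)


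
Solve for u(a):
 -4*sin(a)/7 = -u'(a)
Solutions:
 u(a) = C1 - 4*cos(a)/7


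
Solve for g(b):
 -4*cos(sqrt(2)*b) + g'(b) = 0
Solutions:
 g(b) = C1 + 2*sqrt(2)*sin(sqrt(2)*b)


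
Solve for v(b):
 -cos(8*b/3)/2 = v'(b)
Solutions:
 v(b) = C1 - 3*sin(8*b/3)/16


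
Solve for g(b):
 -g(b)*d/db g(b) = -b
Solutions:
 g(b) = -sqrt(C1 + b^2)
 g(b) = sqrt(C1 + b^2)


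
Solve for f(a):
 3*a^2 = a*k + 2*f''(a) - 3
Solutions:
 f(a) = C1 + C2*a + a^4/8 - a^3*k/12 + 3*a^2/4


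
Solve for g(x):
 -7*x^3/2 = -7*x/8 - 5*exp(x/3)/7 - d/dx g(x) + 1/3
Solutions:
 g(x) = C1 + 7*x^4/8 - 7*x^2/16 + x/3 - 15*exp(x/3)/7


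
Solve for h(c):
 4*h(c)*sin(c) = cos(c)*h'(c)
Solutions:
 h(c) = C1/cos(c)^4


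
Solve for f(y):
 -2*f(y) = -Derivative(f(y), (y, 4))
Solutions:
 f(y) = C1*exp(-2^(1/4)*y) + C2*exp(2^(1/4)*y) + C3*sin(2^(1/4)*y) + C4*cos(2^(1/4)*y)


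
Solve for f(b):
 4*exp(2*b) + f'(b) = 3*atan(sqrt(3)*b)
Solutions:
 f(b) = C1 + 3*b*atan(sqrt(3)*b) - 2*exp(2*b) - sqrt(3)*log(3*b^2 + 1)/2


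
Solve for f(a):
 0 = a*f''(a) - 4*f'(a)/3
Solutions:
 f(a) = C1 + C2*a^(7/3)


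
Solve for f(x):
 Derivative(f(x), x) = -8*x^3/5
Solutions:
 f(x) = C1 - 2*x^4/5


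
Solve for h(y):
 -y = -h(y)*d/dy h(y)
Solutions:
 h(y) = -sqrt(C1 + y^2)
 h(y) = sqrt(C1 + y^2)


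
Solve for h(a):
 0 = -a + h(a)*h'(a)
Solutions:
 h(a) = -sqrt(C1 + a^2)
 h(a) = sqrt(C1 + a^2)


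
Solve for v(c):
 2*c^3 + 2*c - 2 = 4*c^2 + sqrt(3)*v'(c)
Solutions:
 v(c) = C1 + sqrt(3)*c^4/6 - 4*sqrt(3)*c^3/9 + sqrt(3)*c^2/3 - 2*sqrt(3)*c/3


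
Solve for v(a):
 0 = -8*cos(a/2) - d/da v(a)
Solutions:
 v(a) = C1 - 16*sin(a/2)


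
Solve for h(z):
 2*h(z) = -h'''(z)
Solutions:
 h(z) = C3*exp(-2^(1/3)*z) + (C1*sin(2^(1/3)*sqrt(3)*z/2) + C2*cos(2^(1/3)*sqrt(3)*z/2))*exp(2^(1/3)*z/2)


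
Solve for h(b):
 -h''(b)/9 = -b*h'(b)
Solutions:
 h(b) = C1 + C2*erfi(3*sqrt(2)*b/2)


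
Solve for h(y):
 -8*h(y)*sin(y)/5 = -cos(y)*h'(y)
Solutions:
 h(y) = C1/cos(y)^(8/5)


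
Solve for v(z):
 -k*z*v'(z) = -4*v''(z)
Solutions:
 v(z) = Piecewise((-sqrt(2)*sqrt(pi)*C1*erf(sqrt(2)*z*sqrt(-k)/4)/sqrt(-k) - C2, (k > 0) | (k < 0)), (-C1*z - C2, True))


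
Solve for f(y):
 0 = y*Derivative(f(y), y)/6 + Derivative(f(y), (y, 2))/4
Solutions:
 f(y) = C1 + C2*erf(sqrt(3)*y/3)


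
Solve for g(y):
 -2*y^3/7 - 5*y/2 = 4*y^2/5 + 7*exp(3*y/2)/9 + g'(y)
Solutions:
 g(y) = C1 - y^4/14 - 4*y^3/15 - 5*y^2/4 - 14*exp(3*y/2)/27


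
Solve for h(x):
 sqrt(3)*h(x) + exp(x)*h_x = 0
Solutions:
 h(x) = C1*exp(sqrt(3)*exp(-x))


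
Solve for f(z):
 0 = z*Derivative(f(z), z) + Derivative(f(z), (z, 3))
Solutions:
 f(z) = C1 + Integral(C2*airyai(-z) + C3*airybi(-z), z)


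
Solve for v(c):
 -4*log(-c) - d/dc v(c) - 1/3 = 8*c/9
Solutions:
 v(c) = C1 - 4*c^2/9 - 4*c*log(-c) + 11*c/3


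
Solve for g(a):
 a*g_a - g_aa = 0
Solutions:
 g(a) = C1 + C2*erfi(sqrt(2)*a/2)


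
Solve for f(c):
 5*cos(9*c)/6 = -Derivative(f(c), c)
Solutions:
 f(c) = C1 - 5*sin(9*c)/54


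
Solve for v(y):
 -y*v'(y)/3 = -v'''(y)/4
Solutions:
 v(y) = C1 + Integral(C2*airyai(6^(2/3)*y/3) + C3*airybi(6^(2/3)*y/3), y)


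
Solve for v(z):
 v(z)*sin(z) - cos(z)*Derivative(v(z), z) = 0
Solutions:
 v(z) = C1/cos(z)


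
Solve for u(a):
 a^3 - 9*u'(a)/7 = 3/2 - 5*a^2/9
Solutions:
 u(a) = C1 + 7*a^4/36 + 35*a^3/243 - 7*a/6


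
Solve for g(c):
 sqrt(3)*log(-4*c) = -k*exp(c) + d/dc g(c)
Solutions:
 g(c) = C1 + sqrt(3)*c*log(-c) + sqrt(3)*c*(-1 + 2*log(2)) + k*exp(c)


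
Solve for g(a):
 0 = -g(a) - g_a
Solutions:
 g(a) = C1*exp(-a)


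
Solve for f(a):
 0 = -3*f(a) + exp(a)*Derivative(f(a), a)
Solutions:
 f(a) = C1*exp(-3*exp(-a))


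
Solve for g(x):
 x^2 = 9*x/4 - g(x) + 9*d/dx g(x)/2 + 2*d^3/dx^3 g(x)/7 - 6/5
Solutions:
 g(x) = C1*exp(7^(1/3)*x*(-(2 + sqrt(193))^(1/3) + 3*7^(1/3)/(2 + sqrt(193))^(1/3))/4)*sin(sqrt(3)*7^(1/3)*x*(3*7^(1/3)/(2 + sqrt(193))^(1/3) + (2 + sqrt(193))^(1/3))/4) + C2*exp(7^(1/3)*x*(-(2 + sqrt(193))^(1/3) + 3*7^(1/3)/(2 + sqrt(193))^(1/3))/4)*cos(sqrt(3)*7^(1/3)*x*(3*7^(1/3)/(2 + sqrt(193))^(1/3) + (2 + sqrt(193))^(1/3))/4) + C3*exp(-7^(1/3)*x*(-(2 + sqrt(193))^(1/3) + 3*7^(1/3)/(2 + sqrt(193))^(1/3))/2) - x^2 - 27*x/4 - 1263/40


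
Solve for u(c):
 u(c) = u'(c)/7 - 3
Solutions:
 u(c) = C1*exp(7*c) - 3


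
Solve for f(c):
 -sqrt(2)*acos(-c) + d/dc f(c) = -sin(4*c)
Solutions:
 f(c) = C1 + sqrt(2)*(c*acos(-c) + sqrt(1 - c^2)) + cos(4*c)/4


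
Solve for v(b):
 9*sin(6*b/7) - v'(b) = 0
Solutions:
 v(b) = C1 - 21*cos(6*b/7)/2


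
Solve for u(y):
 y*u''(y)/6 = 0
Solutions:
 u(y) = C1 + C2*y


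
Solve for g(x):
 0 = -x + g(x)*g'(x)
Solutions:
 g(x) = -sqrt(C1 + x^2)
 g(x) = sqrt(C1 + x^2)


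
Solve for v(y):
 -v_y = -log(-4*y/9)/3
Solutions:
 v(y) = C1 + y*log(-y)/3 + y*(-2*log(3) - 1 + 2*log(2))/3


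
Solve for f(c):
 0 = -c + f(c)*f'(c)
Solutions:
 f(c) = -sqrt(C1 + c^2)
 f(c) = sqrt(C1 + c^2)


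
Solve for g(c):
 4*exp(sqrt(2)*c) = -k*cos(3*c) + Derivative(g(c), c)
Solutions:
 g(c) = C1 + k*sin(3*c)/3 + 2*sqrt(2)*exp(sqrt(2)*c)


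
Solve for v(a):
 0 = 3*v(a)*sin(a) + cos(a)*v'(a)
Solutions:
 v(a) = C1*cos(a)^3


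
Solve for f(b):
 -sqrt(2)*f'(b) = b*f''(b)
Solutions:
 f(b) = C1 + C2*b^(1 - sqrt(2))


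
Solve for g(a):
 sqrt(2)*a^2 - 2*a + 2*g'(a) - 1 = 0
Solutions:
 g(a) = C1 - sqrt(2)*a^3/6 + a^2/2 + a/2


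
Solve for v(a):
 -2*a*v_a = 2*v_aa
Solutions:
 v(a) = C1 + C2*erf(sqrt(2)*a/2)


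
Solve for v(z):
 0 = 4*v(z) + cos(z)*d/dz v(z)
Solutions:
 v(z) = C1*(sin(z)^2 - 2*sin(z) + 1)/(sin(z)^2 + 2*sin(z) + 1)


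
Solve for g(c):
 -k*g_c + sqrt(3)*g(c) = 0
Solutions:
 g(c) = C1*exp(sqrt(3)*c/k)


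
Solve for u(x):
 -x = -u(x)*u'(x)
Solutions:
 u(x) = -sqrt(C1 + x^2)
 u(x) = sqrt(C1 + x^2)


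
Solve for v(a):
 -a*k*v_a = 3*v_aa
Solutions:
 v(a) = Piecewise((-sqrt(6)*sqrt(pi)*C1*erf(sqrt(6)*a*sqrt(k)/6)/(2*sqrt(k)) - C2, (k > 0) | (k < 0)), (-C1*a - C2, True))


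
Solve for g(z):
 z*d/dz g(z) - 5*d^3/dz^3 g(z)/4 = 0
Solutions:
 g(z) = C1 + Integral(C2*airyai(10^(2/3)*z/5) + C3*airybi(10^(2/3)*z/5), z)


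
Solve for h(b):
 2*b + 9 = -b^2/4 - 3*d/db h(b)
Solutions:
 h(b) = C1 - b^3/36 - b^2/3 - 3*b


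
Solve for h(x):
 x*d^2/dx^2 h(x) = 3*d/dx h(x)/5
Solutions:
 h(x) = C1 + C2*x^(8/5)


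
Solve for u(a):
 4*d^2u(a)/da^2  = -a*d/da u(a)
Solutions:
 u(a) = C1 + C2*erf(sqrt(2)*a/4)


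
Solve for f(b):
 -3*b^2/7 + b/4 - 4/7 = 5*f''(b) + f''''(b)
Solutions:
 f(b) = C1 + C2*b + C3*sin(sqrt(5)*b) + C4*cos(sqrt(5)*b) - b^4/140 + b^3/120 - b^2/25


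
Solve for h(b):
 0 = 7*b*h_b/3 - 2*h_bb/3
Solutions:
 h(b) = C1 + C2*erfi(sqrt(7)*b/2)


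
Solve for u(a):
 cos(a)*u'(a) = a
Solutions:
 u(a) = C1 + Integral(a/cos(a), a)


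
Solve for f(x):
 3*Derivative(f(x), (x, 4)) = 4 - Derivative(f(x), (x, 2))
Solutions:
 f(x) = C1 + C2*x + C3*sin(sqrt(3)*x/3) + C4*cos(sqrt(3)*x/3) + 2*x^2


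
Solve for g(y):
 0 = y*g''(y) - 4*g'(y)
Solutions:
 g(y) = C1 + C2*y^5


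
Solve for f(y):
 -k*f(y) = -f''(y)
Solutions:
 f(y) = C1*exp(-sqrt(k)*y) + C2*exp(sqrt(k)*y)


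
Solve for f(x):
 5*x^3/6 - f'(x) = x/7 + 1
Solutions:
 f(x) = C1 + 5*x^4/24 - x^2/14 - x


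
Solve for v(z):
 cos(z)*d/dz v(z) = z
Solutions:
 v(z) = C1 + Integral(z/cos(z), z)


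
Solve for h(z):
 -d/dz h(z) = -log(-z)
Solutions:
 h(z) = C1 + z*log(-z) - z


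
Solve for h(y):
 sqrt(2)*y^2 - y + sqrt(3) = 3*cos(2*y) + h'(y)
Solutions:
 h(y) = C1 + sqrt(2)*y^3/3 - y^2/2 + sqrt(3)*y - 3*sin(2*y)/2


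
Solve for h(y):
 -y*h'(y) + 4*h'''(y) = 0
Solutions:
 h(y) = C1 + Integral(C2*airyai(2^(1/3)*y/2) + C3*airybi(2^(1/3)*y/2), y)


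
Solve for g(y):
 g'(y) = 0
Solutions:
 g(y) = C1


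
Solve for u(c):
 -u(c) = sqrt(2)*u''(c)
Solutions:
 u(c) = C1*sin(2^(3/4)*c/2) + C2*cos(2^(3/4)*c/2)


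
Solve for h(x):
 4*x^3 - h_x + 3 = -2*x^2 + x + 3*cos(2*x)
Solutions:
 h(x) = C1 + x^4 + 2*x^3/3 - x^2/2 + 3*x - 3*sin(x)*cos(x)


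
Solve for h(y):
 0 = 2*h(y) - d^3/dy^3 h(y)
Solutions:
 h(y) = C3*exp(2^(1/3)*y) + (C1*sin(2^(1/3)*sqrt(3)*y/2) + C2*cos(2^(1/3)*sqrt(3)*y/2))*exp(-2^(1/3)*y/2)


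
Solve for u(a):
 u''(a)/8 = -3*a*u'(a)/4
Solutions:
 u(a) = C1 + C2*erf(sqrt(3)*a)


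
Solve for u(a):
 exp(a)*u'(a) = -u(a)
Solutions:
 u(a) = C1*exp(exp(-a))


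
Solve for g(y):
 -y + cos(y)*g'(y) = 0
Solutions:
 g(y) = C1 + Integral(y/cos(y), y)


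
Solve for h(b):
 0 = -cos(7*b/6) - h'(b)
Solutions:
 h(b) = C1 - 6*sin(7*b/6)/7


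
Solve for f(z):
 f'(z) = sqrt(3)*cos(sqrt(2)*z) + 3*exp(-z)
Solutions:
 f(z) = C1 + sqrt(6)*sin(sqrt(2)*z)/2 - 3*exp(-z)


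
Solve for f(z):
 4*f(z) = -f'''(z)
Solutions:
 f(z) = C3*exp(-2^(2/3)*z) + (C1*sin(2^(2/3)*sqrt(3)*z/2) + C2*cos(2^(2/3)*sqrt(3)*z/2))*exp(2^(2/3)*z/2)


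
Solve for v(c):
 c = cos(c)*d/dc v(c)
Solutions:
 v(c) = C1 + Integral(c/cos(c), c)


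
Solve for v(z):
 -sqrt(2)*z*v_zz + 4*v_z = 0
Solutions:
 v(z) = C1 + C2*z^(1 + 2*sqrt(2))


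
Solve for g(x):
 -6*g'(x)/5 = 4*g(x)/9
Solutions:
 g(x) = C1*exp(-10*x/27)


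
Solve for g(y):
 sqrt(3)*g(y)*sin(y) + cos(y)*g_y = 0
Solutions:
 g(y) = C1*cos(y)^(sqrt(3))


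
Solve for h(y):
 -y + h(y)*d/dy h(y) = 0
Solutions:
 h(y) = -sqrt(C1 + y^2)
 h(y) = sqrt(C1 + y^2)


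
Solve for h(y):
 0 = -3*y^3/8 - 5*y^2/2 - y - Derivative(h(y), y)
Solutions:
 h(y) = C1 - 3*y^4/32 - 5*y^3/6 - y^2/2


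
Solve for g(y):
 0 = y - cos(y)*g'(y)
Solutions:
 g(y) = C1 + Integral(y/cos(y), y)


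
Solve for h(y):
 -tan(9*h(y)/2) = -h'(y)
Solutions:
 h(y) = -2*asin(C1*exp(9*y/2))/9 + 2*pi/9
 h(y) = 2*asin(C1*exp(9*y/2))/9


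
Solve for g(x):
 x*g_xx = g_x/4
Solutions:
 g(x) = C1 + C2*x^(5/4)


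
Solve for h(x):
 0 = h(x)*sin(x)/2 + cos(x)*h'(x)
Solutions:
 h(x) = C1*sqrt(cos(x))


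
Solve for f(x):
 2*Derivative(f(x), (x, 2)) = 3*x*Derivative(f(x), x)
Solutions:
 f(x) = C1 + C2*erfi(sqrt(3)*x/2)


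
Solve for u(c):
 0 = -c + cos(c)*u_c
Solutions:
 u(c) = C1 + Integral(c/cos(c), c)


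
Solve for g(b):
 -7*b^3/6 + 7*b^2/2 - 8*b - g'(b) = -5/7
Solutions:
 g(b) = C1 - 7*b^4/24 + 7*b^3/6 - 4*b^2 + 5*b/7


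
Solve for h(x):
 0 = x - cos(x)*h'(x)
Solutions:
 h(x) = C1 + Integral(x/cos(x), x)


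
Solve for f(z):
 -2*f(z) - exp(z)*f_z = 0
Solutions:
 f(z) = C1*exp(2*exp(-z))


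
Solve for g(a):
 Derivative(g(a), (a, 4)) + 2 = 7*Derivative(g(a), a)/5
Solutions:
 g(a) = C1 + C4*exp(5^(2/3)*7^(1/3)*a/5) + 10*a/7 + (C2*sin(sqrt(3)*5^(2/3)*7^(1/3)*a/10) + C3*cos(sqrt(3)*5^(2/3)*7^(1/3)*a/10))*exp(-5^(2/3)*7^(1/3)*a/10)


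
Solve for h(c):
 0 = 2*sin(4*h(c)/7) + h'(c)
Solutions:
 2*c + 7*log(cos(4*h(c)/7) - 1)/8 - 7*log(cos(4*h(c)/7) + 1)/8 = C1


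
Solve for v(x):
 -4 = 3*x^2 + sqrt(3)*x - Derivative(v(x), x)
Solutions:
 v(x) = C1 + x^3 + sqrt(3)*x^2/2 + 4*x


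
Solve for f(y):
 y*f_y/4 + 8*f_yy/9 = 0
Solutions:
 f(y) = C1 + C2*erf(3*y/8)


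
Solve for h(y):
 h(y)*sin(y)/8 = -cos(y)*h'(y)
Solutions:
 h(y) = C1*cos(y)^(1/8)


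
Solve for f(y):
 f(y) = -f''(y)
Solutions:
 f(y) = C1*sin(y) + C2*cos(y)


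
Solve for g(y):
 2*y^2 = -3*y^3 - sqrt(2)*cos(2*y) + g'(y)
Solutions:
 g(y) = C1 + 3*y^4/4 + 2*y^3/3 + sqrt(2)*sin(2*y)/2


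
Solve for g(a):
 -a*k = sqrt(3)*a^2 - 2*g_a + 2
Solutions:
 g(a) = C1 + sqrt(3)*a^3/6 + a^2*k/4 + a


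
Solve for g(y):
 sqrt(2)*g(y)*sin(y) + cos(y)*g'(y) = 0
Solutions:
 g(y) = C1*cos(y)^(sqrt(2))


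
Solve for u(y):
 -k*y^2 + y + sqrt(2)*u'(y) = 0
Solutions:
 u(y) = C1 + sqrt(2)*k*y^3/6 - sqrt(2)*y^2/4


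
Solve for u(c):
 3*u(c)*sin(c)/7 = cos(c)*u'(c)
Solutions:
 u(c) = C1/cos(c)^(3/7)


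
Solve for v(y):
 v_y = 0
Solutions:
 v(y) = C1


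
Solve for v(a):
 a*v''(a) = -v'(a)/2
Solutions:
 v(a) = C1 + C2*sqrt(a)


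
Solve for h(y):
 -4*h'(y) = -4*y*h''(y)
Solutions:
 h(y) = C1 + C2*y^2


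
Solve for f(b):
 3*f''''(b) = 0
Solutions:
 f(b) = C1 + C2*b + C3*b^2 + C4*b^3


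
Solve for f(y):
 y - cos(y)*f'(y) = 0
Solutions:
 f(y) = C1 + Integral(y/cos(y), y)


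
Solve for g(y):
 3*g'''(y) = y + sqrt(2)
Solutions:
 g(y) = C1 + C2*y + C3*y^2 + y^4/72 + sqrt(2)*y^3/18


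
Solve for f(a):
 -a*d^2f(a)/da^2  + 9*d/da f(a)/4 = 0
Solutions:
 f(a) = C1 + C2*a^(13/4)


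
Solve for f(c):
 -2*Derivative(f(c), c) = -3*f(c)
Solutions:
 f(c) = C1*exp(3*c/2)


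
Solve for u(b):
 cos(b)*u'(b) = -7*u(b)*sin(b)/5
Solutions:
 u(b) = C1*cos(b)^(7/5)


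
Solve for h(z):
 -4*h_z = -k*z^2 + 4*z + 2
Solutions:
 h(z) = C1 + k*z^3/12 - z^2/2 - z/2


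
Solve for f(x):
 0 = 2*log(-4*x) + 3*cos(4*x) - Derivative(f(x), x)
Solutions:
 f(x) = C1 + 2*x*log(-x) - 2*x + 4*x*log(2) + 3*sin(4*x)/4


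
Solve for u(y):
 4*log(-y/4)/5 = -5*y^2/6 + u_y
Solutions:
 u(y) = C1 + 5*y^3/18 + 4*y*log(-y)/5 + 4*y*(-2*log(2) - 1)/5


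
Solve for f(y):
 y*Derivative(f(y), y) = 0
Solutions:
 f(y) = C1


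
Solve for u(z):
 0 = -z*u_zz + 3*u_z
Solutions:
 u(z) = C1 + C2*z^4


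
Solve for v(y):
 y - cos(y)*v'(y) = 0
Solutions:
 v(y) = C1 + Integral(y/cos(y), y)


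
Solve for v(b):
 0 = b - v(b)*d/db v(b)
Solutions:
 v(b) = -sqrt(C1 + b^2)
 v(b) = sqrt(C1 + b^2)


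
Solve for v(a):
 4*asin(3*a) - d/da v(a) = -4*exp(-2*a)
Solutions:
 v(a) = C1 + 4*a*asin(3*a) + 4*sqrt(1 - 9*a^2)/3 - 2*exp(-2*a)


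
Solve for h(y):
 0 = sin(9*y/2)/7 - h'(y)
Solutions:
 h(y) = C1 - 2*cos(9*y/2)/63


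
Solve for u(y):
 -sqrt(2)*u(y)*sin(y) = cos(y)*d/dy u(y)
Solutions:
 u(y) = C1*cos(y)^(sqrt(2))


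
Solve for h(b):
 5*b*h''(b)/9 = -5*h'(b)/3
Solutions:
 h(b) = C1 + C2/b^2


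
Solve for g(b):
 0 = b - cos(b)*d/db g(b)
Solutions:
 g(b) = C1 + Integral(b/cos(b), b)


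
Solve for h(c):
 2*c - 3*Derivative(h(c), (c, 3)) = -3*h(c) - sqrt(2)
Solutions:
 h(c) = C3*exp(c) - 2*c/3 + (C1*sin(sqrt(3)*c/2) + C2*cos(sqrt(3)*c/2))*exp(-c/2) - sqrt(2)/3


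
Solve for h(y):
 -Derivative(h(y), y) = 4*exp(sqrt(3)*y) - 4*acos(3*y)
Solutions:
 h(y) = C1 + 4*y*acos(3*y) - 4*sqrt(1 - 9*y^2)/3 - 4*sqrt(3)*exp(sqrt(3)*y)/3


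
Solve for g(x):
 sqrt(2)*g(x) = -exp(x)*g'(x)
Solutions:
 g(x) = C1*exp(sqrt(2)*exp(-x))


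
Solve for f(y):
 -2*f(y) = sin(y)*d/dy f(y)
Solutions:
 f(y) = C1*(cos(y) + 1)/(cos(y) - 1)


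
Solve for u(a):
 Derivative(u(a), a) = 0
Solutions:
 u(a) = C1


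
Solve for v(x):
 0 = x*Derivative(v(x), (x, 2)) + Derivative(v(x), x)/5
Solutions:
 v(x) = C1 + C2*x^(4/5)


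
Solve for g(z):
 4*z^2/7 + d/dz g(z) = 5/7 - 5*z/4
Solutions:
 g(z) = C1 - 4*z^3/21 - 5*z^2/8 + 5*z/7


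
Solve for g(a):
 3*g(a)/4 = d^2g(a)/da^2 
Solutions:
 g(a) = C1*exp(-sqrt(3)*a/2) + C2*exp(sqrt(3)*a/2)


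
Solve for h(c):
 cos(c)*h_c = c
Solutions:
 h(c) = C1 + Integral(c/cos(c), c)


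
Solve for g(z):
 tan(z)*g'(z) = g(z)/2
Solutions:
 g(z) = C1*sqrt(sin(z))


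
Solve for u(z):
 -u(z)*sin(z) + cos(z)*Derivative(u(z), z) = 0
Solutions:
 u(z) = C1/cos(z)


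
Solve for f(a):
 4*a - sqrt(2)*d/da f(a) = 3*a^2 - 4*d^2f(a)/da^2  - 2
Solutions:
 f(a) = C1 + C2*exp(sqrt(2)*a/4) - sqrt(2)*a^3/2 - 6*a^2 + sqrt(2)*a^2 - 23*sqrt(2)*a + 8*a


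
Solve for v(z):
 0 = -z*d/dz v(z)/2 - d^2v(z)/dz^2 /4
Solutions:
 v(z) = C1 + C2*erf(z)


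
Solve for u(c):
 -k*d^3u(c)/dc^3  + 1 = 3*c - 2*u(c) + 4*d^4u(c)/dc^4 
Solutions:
 u(c) = C1*exp(c*(-3*k - sqrt(3)*sqrt(3*k^2 + 16*3^(1/3)*(-9*k^2 + sqrt(3)*sqrt(27*k^4 + 32768))^(1/3) - 512*3^(2/3)/(-9*k^2 + sqrt(3)*sqrt(27*k^4 + 32768))^(1/3)) + sqrt(6)*sqrt(3*sqrt(3)*k^3/sqrt(3*k^2 + 16*3^(1/3)*(-9*k^2 + sqrt(3)*sqrt(27*k^4 + 32768))^(1/3) - 512*3^(2/3)/(-9*k^2 + sqrt(3)*sqrt(27*k^4 + 32768))^(1/3)) + 3*k^2 - 8*3^(1/3)*(-9*k^2 + sqrt(3)*sqrt(27*k^4 + 32768))^(1/3) + 256*3^(2/3)/(-9*k^2 + sqrt(3)*sqrt(27*k^4 + 32768))^(1/3)))/48) + C2*exp(c*(-3*k + sqrt(3)*sqrt(3*k^2 + 16*3^(1/3)*(-9*k^2 + sqrt(3)*sqrt(27*k^4 + 32768))^(1/3) - 512*3^(2/3)/(-9*k^2 + sqrt(3)*sqrt(27*k^4 + 32768))^(1/3)) - sqrt(6)*sqrt(-3*sqrt(3)*k^3/sqrt(3*k^2 + 16*3^(1/3)*(-9*k^2 + sqrt(3)*sqrt(27*k^4 + 32768))^(1/3) - 512*3^(2/3)/(-9*k^2 + sqrt(3)*sqrt(27*k^4 + 32768))^(1/3)) + 3*k^2 - 8*3^(1/3)*(-9*k^2 + sqrt(3)*sqrt(27*k^4 + 32768))^(1/3) + 256*3^(2/3)/(-9*k^2 + sqrt(3)*sqrt(27*k^4 + 32768))^(1/3)))/48) + C3*exp(c*(-3*k + sqrt(3)*sqrt(3*k^2 + 16*3^(1/3)*(-9*k^2 + sqrt(3)*sqrt(27*k^4 + 32768))^(1/3) - 512*3^(2/3)/(-9*k^2 + sqrt(3)*sqrt(27*k^4 + 32768))^(1/3)) + sqrt(6)*sqrt(-3*sqrt(3)*k^3/sqrt(3*k^2 + 16*3^(1/3)*(-9*k^2 + sqrt(3)*sqrt(27*k^4 + 32768))^(1/3) - 512*3^(2/3)/(-9*k^2 + sqrt(3)*sqrt(27*k^4 + 32768))^(1/3)) + 3*k^2 - 8*3^(1/3)*(-9*k^2 + sqrt(3)*sqrt(27*k^4 + 32768))^(1/3) + 256*3^(2/3)/(-9*k^2 + sqrt(3)*sqrt(27*k^4 + 32768))^(1/3)))/48) + C4*exp(-c*(3*k + sqrt(3)*sqrt(3*k^2 + 16*3^(1/3)*(-9*k^2 + sqrt(3)*sqrt(27*k^4 + 32768))^(1/3) - 512*3^(2/3)/(-9*k^2 + sqrt(3)*sqrt(27*k^4 + 32768))^(1/3)) + sqrt(6)*sqrt(3*sqrt(3)*k^3/sqrt(3*k^2 + 16*3^(1/3)*(-9*k^2 + sqrt(3)*sqrt(27*k^4 + 32768))^(1/3) - 512*3^(2/3)/(-9*k^2 + sqrt(3)*sqrt(27*k^4 + 32768))^(1/3)) + 3*k^2 - 8*3^(1/3)*(-9*k^2 + sqrt(3)*sqrt(27*k^4 + 32768))^(1/3) + 256*3^(2/3)/(-9*k^2 + sqrt(3)*sqrt(27*k^4 + 32768))^(1/3)))/48) + 3*c/2 - 1/2


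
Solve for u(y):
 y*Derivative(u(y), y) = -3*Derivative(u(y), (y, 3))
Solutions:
 u(y) = C1 + Integral(C2*airyai(-3^(2/3)*y/3) + C3*airybi(-3^(2/3)*y/3), y)


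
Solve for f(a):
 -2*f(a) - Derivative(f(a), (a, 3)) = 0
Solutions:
 f(a) = C3*exp(-2^(1/3)*a) + (C1*sin(2^(1/3)*sqrt(3)*a/2) + C2*cos(2^(1/3)*sqrt(3)*a/2))*exp(2^(1/3)*a/2)


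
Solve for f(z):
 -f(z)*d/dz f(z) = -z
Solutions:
 f(z) = -sqrt(C1 + z^2)
 f(z) = sqrt(C1 + z^2)


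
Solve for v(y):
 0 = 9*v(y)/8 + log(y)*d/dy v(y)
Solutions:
 v(y) = C1*exp(-9*li(y)/8)


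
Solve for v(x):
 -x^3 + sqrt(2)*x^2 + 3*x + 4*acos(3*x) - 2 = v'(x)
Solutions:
 v(x) = C1 - x^4/4 + sqrt(2)*x^3/3 + 3*x^2/2 + 4*x*acos(3*x) - 2*x - 4*sqrt(1 - 9*x^2)/3


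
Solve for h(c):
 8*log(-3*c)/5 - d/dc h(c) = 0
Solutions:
 h(c) = C1 + 8*c*log(-c)/5 + 8*c*(-1 + log(3))/5


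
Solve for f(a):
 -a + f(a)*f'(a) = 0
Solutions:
 f(a) = -sqrt(C1 + a^2)
 f(a) = sqrt(C1 + a^2)


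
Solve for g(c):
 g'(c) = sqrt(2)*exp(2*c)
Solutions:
 g(c) = C1 + sqrt(2)*exp(2*c)/2


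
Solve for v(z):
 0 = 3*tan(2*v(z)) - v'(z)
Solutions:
 v(z) = -asin(C1*exp(6*z))/2 + pi/2
 v(z) = asin(C1*exp(6*z))/2


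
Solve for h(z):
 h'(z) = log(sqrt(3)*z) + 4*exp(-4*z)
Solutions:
 h(z) = C1 + z*log(z) + z*(-1 + log(3)/2) - exp(-4*z)


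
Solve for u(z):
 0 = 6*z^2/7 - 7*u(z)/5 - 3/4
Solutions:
 u(z) = 30*z^2/49 - 15/28


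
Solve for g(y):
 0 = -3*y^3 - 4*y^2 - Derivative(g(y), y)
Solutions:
 g(y) = C1 - 3*y^4/4 - 4*y^3/3


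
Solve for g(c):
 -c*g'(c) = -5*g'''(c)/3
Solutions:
 g(c) = C1 + Integral(C2*airyai(3^(1/3)*5^(2/3)*c/5) + C3*airybi(3^(1/3)*5^(2/3)*c/5), c)


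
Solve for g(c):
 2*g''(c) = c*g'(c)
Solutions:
 g(c) = C1 + C2*erfi(c/2)


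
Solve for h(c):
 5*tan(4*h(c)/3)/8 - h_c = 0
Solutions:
 h(c) = -3*asin(C1*exp(5*c/6))/4 + 3*pi/4
 h(c) = 3*asin(C1*exp(5*c/6))/4


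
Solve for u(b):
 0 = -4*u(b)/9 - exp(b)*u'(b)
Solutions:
 u(b) = C1*exp(4*exp(-b)/9)


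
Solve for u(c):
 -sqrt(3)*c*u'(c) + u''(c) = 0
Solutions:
 u(c) = C1 + C2*erfi(sqrt(2)*3^(1/4)*c/2)


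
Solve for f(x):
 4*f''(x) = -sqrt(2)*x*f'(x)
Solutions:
 f(x) = C1 + C2*erf(2^(3/4)*x/4)


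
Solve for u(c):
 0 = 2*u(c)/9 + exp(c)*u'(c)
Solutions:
 u(c) = C1*exp(2*exp(-c)/9)


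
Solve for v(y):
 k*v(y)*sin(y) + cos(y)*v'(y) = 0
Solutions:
 v(y) = C1*exp(k*log(cos(y)))


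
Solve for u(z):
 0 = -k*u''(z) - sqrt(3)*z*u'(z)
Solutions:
 u(z) = C1 + C2*sqrt(k)*erf(sqrt(2)*3^(1/4)*z*sqrt(1/k)/2)


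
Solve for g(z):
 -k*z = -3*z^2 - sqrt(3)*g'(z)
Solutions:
 g(z) = C1 + sqrt(3)*k*z^2/6 - sqrt(3)*z^3/3


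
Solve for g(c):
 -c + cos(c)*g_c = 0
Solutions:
 g(c) = C1 + Integral(c/cos(c), c)


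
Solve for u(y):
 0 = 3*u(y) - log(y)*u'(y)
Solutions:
 u(y) = C1*exp(3*li(y))


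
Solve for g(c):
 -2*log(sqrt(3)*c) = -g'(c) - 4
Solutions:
 g(c) = C1 + 2*c*log(c) - 6*c + c*log(3)


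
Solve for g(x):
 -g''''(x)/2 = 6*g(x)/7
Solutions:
 g(x) = (C1*sin(3^(1/4)*7^(3/4)*x/7) + C2*cos(3^(1/4)*7^(3/4)*x/7))*exp(-3^(1/4)*7^(3/4)*x/7) + (C3*sin(3^(1/4)*7^(3/4)*x/7) + C4*cos(3^(1/4)*7^(3/4)*x/7))*exp(3^(1/4)*7^(3/4)*x/7)


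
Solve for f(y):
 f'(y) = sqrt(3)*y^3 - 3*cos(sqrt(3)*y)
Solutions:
 f(y) = C1 + sqrt(3)*y^4/4 - sqrt(3)*sin(sqrt(3)*y)


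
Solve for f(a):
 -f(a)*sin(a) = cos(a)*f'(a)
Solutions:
 f(a) = C1*cos(a)


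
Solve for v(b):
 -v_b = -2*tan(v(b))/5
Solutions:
 v(b) = pi - asin(C1*exp(2*b/5))
 v(b) = asin(C1*exp(2*b/5))


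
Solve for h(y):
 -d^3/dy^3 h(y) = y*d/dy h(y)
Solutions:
 h(y) = C1 + Integral(C2*airyai(-y) + C3*airybi(-y), y)


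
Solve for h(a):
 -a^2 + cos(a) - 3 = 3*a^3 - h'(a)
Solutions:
 h(a) = C1 + 3*a^4/4 + a^3/3 + 3*a - sin(a)


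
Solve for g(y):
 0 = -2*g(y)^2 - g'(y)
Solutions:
 g(y) = 1/(C1 + 2*y)


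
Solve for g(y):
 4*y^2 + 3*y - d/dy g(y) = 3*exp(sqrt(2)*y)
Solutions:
 g(y) = C1 + 4*y^3/3 + 3*y^2/2 - 3*sqrt(2)*exp(sqrt(2)*y)/2


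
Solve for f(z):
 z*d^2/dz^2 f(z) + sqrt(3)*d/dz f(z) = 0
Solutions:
 f(z) = C1 + C2*z^(1 - sqrt(3))


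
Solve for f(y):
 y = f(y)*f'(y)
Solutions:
 f(y) = -sqrt(C1 + y^2)
 f(y) = sqrt(C1 + y^2)


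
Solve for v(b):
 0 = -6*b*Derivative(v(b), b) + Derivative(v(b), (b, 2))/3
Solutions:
 v(b) = C1 + C2*erfi(3*b)


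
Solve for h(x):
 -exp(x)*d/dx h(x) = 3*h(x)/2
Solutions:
 h(x) = C1*exp(3*exp(-x)/2)


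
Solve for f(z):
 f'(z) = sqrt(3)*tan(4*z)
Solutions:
 f(z) = C1 - sqrt(3)*log(cos(4*z))/4


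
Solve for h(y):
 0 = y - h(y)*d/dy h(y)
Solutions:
 h(y) = -sqrt(C1 + y^2)
 h(y) = sqrt(C1 + y^2)


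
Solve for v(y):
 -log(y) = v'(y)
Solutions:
 v(y) = C1 - y*log(y) + y


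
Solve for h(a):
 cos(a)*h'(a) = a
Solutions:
 h(a) = C1 + Integral(a/cos(a), a)


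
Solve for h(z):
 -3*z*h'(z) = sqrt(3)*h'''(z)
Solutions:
 h(z) = C1 + Integral(C2*airyai(-3^(1/6)*z) + C3*airybi(-3^(1/6)*z), z)


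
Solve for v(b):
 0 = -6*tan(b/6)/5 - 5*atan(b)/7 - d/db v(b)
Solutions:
 v(b) = C1 - 5*b*atan(b)/7 + 5*log(b^2 + 1)/14 + 36*log(cos(b/6))/5


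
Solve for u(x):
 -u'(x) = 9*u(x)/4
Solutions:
 u(x) = C1*exp(-9*x/4)


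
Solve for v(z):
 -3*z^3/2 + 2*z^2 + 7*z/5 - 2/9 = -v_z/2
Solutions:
 v(z) = C1 + 3*z^4/4 - 4*z^3/3 - 7*z^2/5 + 4*z/9


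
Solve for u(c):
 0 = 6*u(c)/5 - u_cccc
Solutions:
 u(c) = C1*exp(-5^(3/4)*6^(1/4)*c/5) + C2*exp(5^(3/4)*6^(1/4)*c/5) + C3*sin(5^(3/4)*6^(1/4)*c/5) + C4*cos(5^(3/4)*6^(1/4)*c/5)


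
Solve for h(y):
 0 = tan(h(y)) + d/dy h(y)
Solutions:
 h(y) = pi - asin(C1*exp(-y))
 h(y) = asin(C1*exp(-y))


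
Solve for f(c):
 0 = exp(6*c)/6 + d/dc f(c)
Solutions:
 f(c) = C1 - exp(6*c)/36


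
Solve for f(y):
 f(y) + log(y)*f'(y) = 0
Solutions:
 f(y) = C1*exp(-li(y))


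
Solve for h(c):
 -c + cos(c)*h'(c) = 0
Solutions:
 h(c) = C1 + Integral(c/cos(c), c)


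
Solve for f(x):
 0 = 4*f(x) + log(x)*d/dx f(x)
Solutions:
 f(x) = C1*exp(-4*li(x))


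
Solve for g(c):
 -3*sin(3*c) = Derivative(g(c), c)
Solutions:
 g(c) = C1 + cos(3*c)


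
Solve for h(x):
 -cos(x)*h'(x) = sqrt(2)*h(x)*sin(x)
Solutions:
 h(x) = C1*cos(x)^(sqrt(2))


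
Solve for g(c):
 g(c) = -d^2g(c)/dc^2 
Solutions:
 g(c) = C1*sin(c) + C2*cos(c)


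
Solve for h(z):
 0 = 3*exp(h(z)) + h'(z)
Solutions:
 h(z) = log(1/(C1 + 3*z))


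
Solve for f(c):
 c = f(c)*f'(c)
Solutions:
 f(c) = -sqrt(C1 + c^2)
 f(c) = sqrt(C1 + c^2)


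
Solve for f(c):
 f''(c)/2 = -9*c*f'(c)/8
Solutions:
 f(c) = C1 + C2*erf(3*sqrt(2)*c/4)


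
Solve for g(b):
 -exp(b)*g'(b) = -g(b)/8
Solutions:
 g(b) = C1*exp(-exp(-b)/8)


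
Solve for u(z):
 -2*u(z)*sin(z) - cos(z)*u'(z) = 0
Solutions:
 u(z) = C1*cos(z)^2


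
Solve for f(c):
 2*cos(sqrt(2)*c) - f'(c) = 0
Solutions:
 f(c) = C1 + sqrt(2)*sin(sqrt(2)*c)


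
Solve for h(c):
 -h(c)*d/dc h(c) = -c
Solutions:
 h(c) = -sqrt(C1 + c^2)
 h(c) = sqrt(C1 + c^2)


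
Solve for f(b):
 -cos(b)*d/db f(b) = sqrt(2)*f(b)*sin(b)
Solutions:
 f(b) = C1*cos(b)^(sqrt(2))


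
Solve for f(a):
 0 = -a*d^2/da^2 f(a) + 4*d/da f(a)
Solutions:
 f(a) = C1 + C2*a^5


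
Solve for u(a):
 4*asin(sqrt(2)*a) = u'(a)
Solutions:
 u(a) = C1 + 4*a*asin(sqrt(2)*a) + 2*sqrt(2)*sqrt(1 - 2*a^2)


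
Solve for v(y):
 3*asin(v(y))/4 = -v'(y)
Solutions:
 Integral(1/asin(_y), (_y, v(y))) = C1 - 3*y/4


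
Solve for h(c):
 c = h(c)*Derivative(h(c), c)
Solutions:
 h(c) = -sqrt(C1 + c^2)
 h(c) = sqrt(C1 + c^2)


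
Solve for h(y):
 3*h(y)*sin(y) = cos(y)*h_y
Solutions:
 h(y) = C1/cos(y)^3


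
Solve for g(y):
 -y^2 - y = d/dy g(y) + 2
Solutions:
 g(y) = C1 - y^3/3 - y^2/2 - 2*y


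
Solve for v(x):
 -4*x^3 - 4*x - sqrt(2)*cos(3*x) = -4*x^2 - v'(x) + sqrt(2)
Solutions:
 v(x) = C1 + x^4 - 4*x^3/3 + 2*x^2 + sqrt(2)*x + sqrt(2)*sin(3*x)/3


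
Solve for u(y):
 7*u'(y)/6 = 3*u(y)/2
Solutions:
 u(y) = C1*exp(9*y/7)


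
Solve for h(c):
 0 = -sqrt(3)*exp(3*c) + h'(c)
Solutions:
 h(c) = C1 + sqrt(3)*exp(3*c)/3


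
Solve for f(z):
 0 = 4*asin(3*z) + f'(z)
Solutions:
 f(z) = C1 - 4*z*asin(3*z) - 4*sqrt(1 - 9*z^2)/3


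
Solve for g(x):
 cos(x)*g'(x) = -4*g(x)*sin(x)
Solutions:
 g(x) = C1*cos(x)^4


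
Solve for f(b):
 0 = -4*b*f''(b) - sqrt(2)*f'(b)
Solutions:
 f(b) = C1 + C2*b^(1 - sqrt(2)/4)


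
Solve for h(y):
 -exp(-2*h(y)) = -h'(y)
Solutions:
 h(y) = log(-sqrt(C1 + 2*y))
 h(y) = log(C1 + 2*y)/2


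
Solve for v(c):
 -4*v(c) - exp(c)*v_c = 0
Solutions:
 v(c) = C1*exp(4*exp(-c))


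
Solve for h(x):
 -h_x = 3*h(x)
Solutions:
 h(x) = C1*exp(-3*x)


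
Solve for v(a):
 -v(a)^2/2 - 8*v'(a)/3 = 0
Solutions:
 v(a) = 16/(C1 + 3*a)


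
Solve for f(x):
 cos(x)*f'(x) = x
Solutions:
 f(x) = C1 + Integral(x/cos(x), x)


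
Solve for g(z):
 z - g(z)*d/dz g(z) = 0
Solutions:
 g(z) = -sqrt(C1 + z^2)
 g(z) = sqrt(C1 + z^2)


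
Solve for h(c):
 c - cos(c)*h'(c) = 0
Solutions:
 h(c) = C1 + Integral(c/cos(c), c)


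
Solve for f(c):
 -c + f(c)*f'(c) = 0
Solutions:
 f(c) = -sqrt(C1 + c^2)
 f(c) = sqrt(C1 + c^2)


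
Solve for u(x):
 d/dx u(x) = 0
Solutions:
 u(x) = C1


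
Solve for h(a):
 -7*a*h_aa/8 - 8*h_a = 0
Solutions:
 h(a) = C1 + C2/a^(57/7)


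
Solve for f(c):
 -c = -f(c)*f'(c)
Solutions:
 f(c) = -sqrt(C1 + c^2)
 f(c) = sqrt(C1 + c^2)


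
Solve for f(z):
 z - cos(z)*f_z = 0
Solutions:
 f(z) = C1 + Integral(z/cos(z), z)


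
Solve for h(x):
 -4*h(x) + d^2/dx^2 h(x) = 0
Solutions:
 h(x) = C1*exp(-2*x) + C2*exp(2*x)


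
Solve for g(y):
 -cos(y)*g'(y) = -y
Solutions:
 g(y) = C1 + Integral(y/cos(y), y)


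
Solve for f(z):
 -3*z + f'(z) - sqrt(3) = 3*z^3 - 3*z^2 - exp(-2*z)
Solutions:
 f(z) = C1 + 3*z^4/4 - z^3 + 3*z^2/2 + sqrt(3)*z + exp(-2*z)/2


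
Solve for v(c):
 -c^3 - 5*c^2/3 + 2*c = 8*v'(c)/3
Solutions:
 v(c) = C1 - 3*c^4/32 - 5*c^3/24 + 3*c^2/8


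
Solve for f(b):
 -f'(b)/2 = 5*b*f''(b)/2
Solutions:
 f(b) = C1 + C2*b^(4/5)


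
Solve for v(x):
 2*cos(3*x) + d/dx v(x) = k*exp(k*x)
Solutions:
 v(x) = C1 + exp(k*x) - 2*sin(3*x)/3


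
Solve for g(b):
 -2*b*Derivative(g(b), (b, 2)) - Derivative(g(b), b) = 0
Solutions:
 g(b) = C1 + C2*sqrt(b)


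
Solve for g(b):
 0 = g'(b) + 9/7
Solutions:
 g(b) = C1 - 9*b/7


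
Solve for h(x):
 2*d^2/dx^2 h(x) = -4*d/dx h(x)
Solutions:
 h(x) = C1 + C2*exp(-2*x)


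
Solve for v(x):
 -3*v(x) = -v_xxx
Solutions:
 v(x) = C3*exp(3^(1/3)*x) + (C1*sin(3^(5/6)*x/2) + C2*cos(3^(5/6)*x/2))*exp(-3^(1/3)*x/2)


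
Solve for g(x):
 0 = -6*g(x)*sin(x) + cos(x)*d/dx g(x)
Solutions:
 g(x) = C1/cos(x)^6


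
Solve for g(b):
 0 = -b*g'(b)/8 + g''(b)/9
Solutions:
 g(b) = C1 + C2*erfi(3*b/4)


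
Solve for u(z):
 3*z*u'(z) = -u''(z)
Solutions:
 u(z) = C1 + C2*erf(sqrt(6)*z/2)


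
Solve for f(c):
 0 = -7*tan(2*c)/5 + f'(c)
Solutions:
 f(c) = C1 - 7*log(cos(2*c))/10


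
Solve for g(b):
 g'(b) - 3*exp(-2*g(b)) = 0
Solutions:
 g(b) = log(-sqrt(C1 + 6*b))
 g(b) = log(C1 + 6*b)/2


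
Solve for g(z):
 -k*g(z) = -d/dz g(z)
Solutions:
 g(z) = C1*exp(k*z)


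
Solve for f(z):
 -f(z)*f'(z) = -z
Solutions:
 f(z) = -sqrt(C1 + z^2)
 f(z) = sqrt(C1 + z^2)


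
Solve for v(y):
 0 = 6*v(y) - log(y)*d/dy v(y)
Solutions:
 v(y) = C1*exp(6*li(y))


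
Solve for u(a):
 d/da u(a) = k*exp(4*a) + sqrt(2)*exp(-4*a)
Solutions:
 u(a) = C1 + k*exp(4*a)/4 - sqrt(2)*exp(-4*a)/4


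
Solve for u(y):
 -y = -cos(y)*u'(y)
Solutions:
 u(y) = C1 + Integral(y/cos(y), y)


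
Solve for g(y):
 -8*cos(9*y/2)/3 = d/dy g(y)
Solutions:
 g(y) = C1 - 16*sin(9*y/2)/27


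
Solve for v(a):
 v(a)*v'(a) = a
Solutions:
 v(a) = -sqrt(C1 + a^2)
 v(a) = sqrt(C1 + a^2)


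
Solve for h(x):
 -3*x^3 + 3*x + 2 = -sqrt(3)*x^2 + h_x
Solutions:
 h(x) = C1 - 3*x^4/4 + sqrt(3)*x^3/3 + 3*x^2/2 + 2*x


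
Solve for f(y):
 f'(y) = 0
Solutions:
 f(y) = C1


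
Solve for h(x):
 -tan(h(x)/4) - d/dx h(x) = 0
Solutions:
 h(x) = -4*asin(C1*exp(-x/4)) + 4*pi
 h(x) = 4*asin(C1*exp(-x/4))


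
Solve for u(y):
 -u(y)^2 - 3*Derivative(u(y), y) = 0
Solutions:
 u(y) = 3/(C1 + y)


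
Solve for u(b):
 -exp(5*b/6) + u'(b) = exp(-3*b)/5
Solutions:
 u(b) = C1 + 6*exp(5*b/6)/5 - exp(-3*b)/15


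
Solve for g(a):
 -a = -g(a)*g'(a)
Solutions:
 g(a) = -sqrt(C1 + a^2)
 g(a) = sqrt(C1 + a^2)


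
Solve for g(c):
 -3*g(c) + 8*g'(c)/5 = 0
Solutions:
 g(c) = C1*exp(15*c/8)


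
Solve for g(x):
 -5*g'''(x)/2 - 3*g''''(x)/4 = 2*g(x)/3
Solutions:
 g(x) = C1*exp(x*(-5 + sqrt(8*6^(2/3)/(sqrt(5241) + 75)^(1/3) + 2*6^(1/3)*(sqrt(5241) + 75)^(1/3) + 25))/6)*sin(sqrt(2)*x*sqrt(-25 + 4*6^(2/3)/(sqrt(5241) + 75)^(1/3) + 6^(1/3)*(sqrt(5241) + 75)^(1/3) + 125/sqrt(8*6^(2/3)/(sqrt(5241) + 75)^(1/3) + 2*6^(1/3)*(sqrt(5241) + 75)^(1/3) + 25))/6) + C2*exp(x*(-5 + sqrt(8*6^(2/3)/(sqrt(5241) + 75)^(1/3) + 2*6^(1/3)*(sqrt(5241) + 75)^(1/3) + 25))/6)*cos(sqrt(2)*x*sqrt(-25 + 4*6^(2/3)/(sqrt(5241) + 75)^(1/3) + 6^(1/3)*(sqrt(5241) + 75)^(1/3) + 125/sqrt(8*6^(2/3)/(sqrt(5241) + 75)^(1/3) + 2*6^(1/3)*(sqrt(5241) + 75)^(1/3) + 25))/6) + C3*exp(-x*(5 + sqrt(8*6^(2/3)/(sqrt(5241) + 75)^(1/3) + 2*6^(1/3)*(sqrt(5241) + 75)^(1/3) + 25) + sqrt(2)*sqrt(-6^(1/3)*(sqrt(5241) + 75)^(1/3) - 4*6^(2/3)/(sqrt(5241) + 75)^(1/3) + 125/sqrt(8*6^(2/3)/(sqrt(5241) + 75)^(1/3) + 2*6^(1/3)*(sqrt(5241) + 75)^(1/3) + 25) + 25))/6) + C4*exp(x*(-sqrt(8*6^(2/3)/(sqrt(5241) + 75)^(1/3) + 2*6^(1/3)*(sqrt(5241) + 75)^(1/3) + 25) - 5 + sqrt(2)*sqrt(-6^(1/3)*(sqrt(5241) + 75)^(1/3) - 4*6^(2/3)/(sqrt(5241) + 75)^(1/3) + 125/sqrt(8*6^(2/3)/(sqrt(5241) + 75)^(1/3) + 2*6^(1/3)*(sqrt(5241) + 75)^(1/3) + 25) + 25))/6)


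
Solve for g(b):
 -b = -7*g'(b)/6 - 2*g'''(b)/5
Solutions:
 g(b) = C1 + C2*sin(sqrt(105)*b/6) + C3*cos(sqrt(105)*b/6) + 3*b^2/7


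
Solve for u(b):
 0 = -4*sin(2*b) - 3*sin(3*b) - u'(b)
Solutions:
 u(b) = C1 + 2*cos(2*b) + cos(3*b)


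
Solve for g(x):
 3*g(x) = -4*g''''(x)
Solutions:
 g(x) = (C1*sin(3^(1/4)*x/2) + C2*cos(3^(1/4)*x/2))*exp(-3^(1/4)*x/2) + (C3*sin(3^(1/4)*x/2) + C4*cos(3^(1/4)*x/2))*exp(3^(1/4)*x/2)


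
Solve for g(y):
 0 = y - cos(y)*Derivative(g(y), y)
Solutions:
 g(y) = C1 + Integral(y/cos(y), y)


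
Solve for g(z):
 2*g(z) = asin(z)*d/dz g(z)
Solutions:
 g(z) = C1*exp(2*Integral(1/asin(z), z))


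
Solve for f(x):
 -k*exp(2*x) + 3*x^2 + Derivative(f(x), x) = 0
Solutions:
 f(x) = C1 + k*exp(2*x)/2 - x^3


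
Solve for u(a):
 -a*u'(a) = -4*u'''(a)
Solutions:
 u(a) = C1 + Integral(C2*airyai(2^(1/3)*a/2) + C3*airybi(2^(1/3)*a/2), a)


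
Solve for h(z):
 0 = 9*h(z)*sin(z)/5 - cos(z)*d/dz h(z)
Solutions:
 h(z) = C1/cos(z)^(9/5)


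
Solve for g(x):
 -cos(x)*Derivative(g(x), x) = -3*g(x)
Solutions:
 g(x) = C1*(sin(x) + 1)^(3/2)/(sin(x) - 1)^(3/2)


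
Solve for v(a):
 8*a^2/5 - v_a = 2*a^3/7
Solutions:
 v(a) = C1 - a^4/14 + 8*a^3/15


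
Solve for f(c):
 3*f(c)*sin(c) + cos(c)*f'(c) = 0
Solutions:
 f(c) = C1*cos(c)^3


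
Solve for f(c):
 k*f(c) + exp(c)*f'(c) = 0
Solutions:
 f(c) = C1*exp(k*exp(-c))


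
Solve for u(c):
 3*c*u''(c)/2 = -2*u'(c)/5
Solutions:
 u(c) = C1 + C2*c^(11/15)


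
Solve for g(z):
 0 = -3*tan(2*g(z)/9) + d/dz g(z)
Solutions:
 g(z) = -9*asin(C1*exp(2*z/3))/2 + 9*pi/2
 g(z) = 9*asin(C1*exp(2*z/3))/2


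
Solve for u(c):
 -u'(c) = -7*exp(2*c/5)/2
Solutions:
 u(c) = C1 + 35*exp(2*c/5)/4


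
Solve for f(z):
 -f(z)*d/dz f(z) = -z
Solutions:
 f(z) = -sqrt(C1 + z^2)
 f(z) = sqrt(C1 + z^2)


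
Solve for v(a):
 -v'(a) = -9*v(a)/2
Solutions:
 v(a) = C1*exp(9*a/2)


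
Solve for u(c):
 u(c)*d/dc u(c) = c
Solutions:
 u(c) = -sqrt(C1 + c^2)
 u(c) = sqrt(C1 + c^2)


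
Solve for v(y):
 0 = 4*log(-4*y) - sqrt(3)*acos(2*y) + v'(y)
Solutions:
 v(y) = C1 - 4*y*log(-y) - 8*y*log(2) + 4*y + sqrt(3)*(y*acos(2*y) - sqrt(1 - 4*y^2)/2)


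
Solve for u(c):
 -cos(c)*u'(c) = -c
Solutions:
 u(c) = C1 + Integral(c/cos(c), c)


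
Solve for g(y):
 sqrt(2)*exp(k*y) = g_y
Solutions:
 g(y) = C1 + sqrt(2)*exp(k*y)/k


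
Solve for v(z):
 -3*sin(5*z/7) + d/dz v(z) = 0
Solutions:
 v(z) = C1 - 21*cos(5*z/7)/5


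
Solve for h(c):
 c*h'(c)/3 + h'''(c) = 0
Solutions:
 h(c) = C1 + Integral(C2*airyai(-3^(2/3)*c/3) + C3*airybi(-3^(2/3)*c/3), c)


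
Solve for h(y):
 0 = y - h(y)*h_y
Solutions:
 h(y) = -sqrt(C1 + y^2)
 h(y) = sqrt(C1 + y^2)


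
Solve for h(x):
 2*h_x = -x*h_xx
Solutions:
 h(x) = C1 + C2/x


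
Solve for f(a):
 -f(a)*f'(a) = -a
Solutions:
 f(a) = -sqrt(C1 + a^2)
 f(a) = sqrt(C1 + a^2)


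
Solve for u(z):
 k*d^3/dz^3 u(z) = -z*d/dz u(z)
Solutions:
 u(z) = C1 + Integral(C2*airyai(z*(-1/k)^(1/3)) + C3*airybi(z*(-1/k)^(1/3)), z)


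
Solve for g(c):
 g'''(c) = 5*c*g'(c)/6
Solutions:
 g(c) = C1 + Integral(C2*airyai(5^(1/3)*6^(2/3)*c/6) + C3*airybi(5^(1/3)*6^(2/3)*c/6), c)


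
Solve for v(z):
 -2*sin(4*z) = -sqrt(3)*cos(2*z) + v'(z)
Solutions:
 v(z) = C1 + sqrt(3)*sin(2*z)/2 + cos(4*z)/2


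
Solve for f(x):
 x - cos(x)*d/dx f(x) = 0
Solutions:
 f(x) = C1 + Integral(x/cos(x), x)


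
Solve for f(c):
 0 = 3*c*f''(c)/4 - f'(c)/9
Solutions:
 f(c) = C1 + C2*c^(31/27)


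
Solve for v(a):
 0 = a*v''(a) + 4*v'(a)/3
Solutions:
 v(a) = C1 + C2/a^(1/3)


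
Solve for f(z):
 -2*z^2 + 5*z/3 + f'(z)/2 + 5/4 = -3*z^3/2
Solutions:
 f(z) = C1 - 3*z^4/4 + 4*z^3/3 - 5*z^2/3 - 5*z/2


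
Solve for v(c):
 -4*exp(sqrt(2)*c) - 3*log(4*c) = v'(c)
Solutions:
 v(c) = C1 - 3*c*log(c) + 3*c*(1 - 2*log(2)) - 2*sqrt(2)*exp(sqrt(2)*c)


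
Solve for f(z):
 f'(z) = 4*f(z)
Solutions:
 f(z) = C1*exp(4*z)


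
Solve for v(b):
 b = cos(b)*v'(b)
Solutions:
 v(b) = C1 + Integral(b/cos(b), b)


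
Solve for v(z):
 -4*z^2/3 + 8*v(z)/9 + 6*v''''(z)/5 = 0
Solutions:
 v(z) = 3*z^2/2 + (C1*sin(15^(1/4)*z/3) + C2*cos(15^(1/4)*z/3))*exp(-15^(1/4)*z/3) + (C3*sin(15^(1/4)*z/3) + C4*cos(15^(1/4)*z/3))*exp(15^(1/4)*z/3)


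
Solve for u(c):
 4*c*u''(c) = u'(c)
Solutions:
 u(c) = C1 + C2*c^(5/4)


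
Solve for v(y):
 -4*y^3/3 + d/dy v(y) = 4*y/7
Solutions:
 v(y) = C1 + y^4/3 + 2*y^2/7


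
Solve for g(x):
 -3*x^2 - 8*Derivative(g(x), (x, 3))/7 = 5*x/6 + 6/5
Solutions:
 g(x) = C1 + C2*x + C3*x^2 - 7*x^5/160 - 35*x^4/1152 - 7*x^3/40


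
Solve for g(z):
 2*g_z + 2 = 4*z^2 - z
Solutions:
 g(z) = C1 + 2*z^3/3 - z^2/4 - z


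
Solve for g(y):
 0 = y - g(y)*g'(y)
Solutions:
 g(y) = -sqrt(C1 + y^2)
 g(y) = sqrt(C1 + y^2)


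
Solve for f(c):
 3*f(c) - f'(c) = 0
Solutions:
 f(c) = C1*exp(3*c)


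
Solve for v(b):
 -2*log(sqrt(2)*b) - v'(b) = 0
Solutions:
 v(b) = C1 - 2*b*log(b) - b*log(2) + 2*b


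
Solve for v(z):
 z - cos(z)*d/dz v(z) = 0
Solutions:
 v(z) = C1 + Integral(z/cos(z), z)


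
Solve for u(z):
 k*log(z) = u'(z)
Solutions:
 u(z) = C1 + k*z*log(z) - k*z


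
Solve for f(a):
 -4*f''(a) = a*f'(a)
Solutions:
 f(a) = C1 + C2*erf(sqrt(2)*a/4)


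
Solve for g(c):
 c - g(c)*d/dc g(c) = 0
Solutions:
 g(c) = -sqrt(C1 + c^2)
 g(c) = sqrt(C1 + c^2)


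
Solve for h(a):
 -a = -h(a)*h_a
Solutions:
 h(a) = -sqrt(C1 + a^2)
 h(a) = sqrt(C1 + a^2)


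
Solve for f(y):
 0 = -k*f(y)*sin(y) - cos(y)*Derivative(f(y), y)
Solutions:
 f(y) = C1*exp(k*log(cos(y)))
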